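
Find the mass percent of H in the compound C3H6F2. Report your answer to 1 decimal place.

7.6%

Molar mass = 3(12.01) + 6(1.008) + 2(19.00) = 80.078 g/mol
Mass of H per mole = 6 × 1.008 = 6.048 g
% H = 6.048 / 80.078 × 100 = 7.6%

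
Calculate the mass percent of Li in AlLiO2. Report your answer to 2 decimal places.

10.53%

Molar mass = 1(26.98) + 1(6.94) + 2(16.00) = 65.920 g/mol
Mass of Li per mole = 1 × 6.94 = 6.940 g
% Li = 6.940 / 65.920 × 100 = 10.53%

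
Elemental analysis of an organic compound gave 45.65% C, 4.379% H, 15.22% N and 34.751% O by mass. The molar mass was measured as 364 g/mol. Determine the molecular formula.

Assume 100 g: 45.65 g C, 4.379 g H, 15.22 g N, 34.751 g O.
Moles — C: 45.65 / 12.01 = 3.801 mol; H: 4.379 / 1.008 = 4.344 mol; N: 15.22 / 14.01 = 1.086 mol; O: 34.751 / 16.00 = 2.172 mol
Divide by the smallest (1.086 mol N): C 3.499, H 3.999, N 1.000, O 1.999
×2: C 7.00, H 8.00, N 2.00, O 4.00 → C7H8N2O4
Empirical-formula mass = 184.15 g/mol
n = 364 / 184.15 = 1.98 ≈ 2
Molecular formula = (C7H8N2O4)×2 = C14H16N4O8

C14H16N4O8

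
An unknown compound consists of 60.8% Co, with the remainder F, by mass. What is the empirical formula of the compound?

Assume 100 g: 60.8 g Co, 39.2 g F.
Moles — Co: 60.8 / 58.93 = 1.032 mol; F: 39.2 / 19.00 = 2.063 mol
Divide by the smallest (1.032 mol Co): Co 1.000, F 2.000
Ratio ≈ 1:2, so the empirical formula is CoF2

CoF2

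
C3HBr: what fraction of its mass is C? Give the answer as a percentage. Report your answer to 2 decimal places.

Molar mass = 3(12.01) + 1(1.008) + 1(79.90) = 116.938 g/mol
Mass of C per mole = 3 × 12.01 = 36.030 g
% C = 36.030 / 116.938 × 100 = 30.81%

30.81%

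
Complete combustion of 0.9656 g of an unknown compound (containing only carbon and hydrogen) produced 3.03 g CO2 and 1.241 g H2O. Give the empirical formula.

mol C = 3.03 / 44.01 = 0.06885; mass C = 0.06885 × 12.01 = 0.8269 g
mol H = 2 × (1.241 / 18.02) = 0.1377; mass H = 0.1377 × 1.008 = 0.1388 g
Divide by the smallest (0.06885 mol C): C 1.000, H 2.001
→ CH2

CH2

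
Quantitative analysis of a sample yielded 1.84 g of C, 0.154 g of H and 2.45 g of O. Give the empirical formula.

CHO

n(C) = 1.84/12.01 = 0.1532, n(H) = 0.154/1.008 = 0.1528, n(O) = 2.45/16.00 = 0.1531
Divide by the smallest (0.1528 mol H): C 1.003, H 1.000, O 1.002
Ratio ≈ 1:1:1, so the empirical formula is CHO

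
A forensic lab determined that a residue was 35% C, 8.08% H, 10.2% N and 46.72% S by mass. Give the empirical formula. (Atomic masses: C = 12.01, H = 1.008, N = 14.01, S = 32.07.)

Assume 100 g: 35 g C, 8.08 g H, 10.2 g N, 46.72 g S.
Moles — C: 35 / 12.01 = 2.914 mol; H: 8.08 / 1.008 = 8.016 mol; N: 10.2 / 14.01 = 0.7281 mol; S: 46.72 / 32.07 = 1.457 mol
Smallest is N at 0.7281 mol; normalising gives C 4.003, H 11.010, N 1.000, S 2.001
→ C4H11NS2

C4H11NS2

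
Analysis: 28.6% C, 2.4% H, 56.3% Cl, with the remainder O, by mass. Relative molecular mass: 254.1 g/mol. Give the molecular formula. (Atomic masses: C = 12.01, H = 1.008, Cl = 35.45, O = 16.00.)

Assume 100 g: 28.6 g C, 2.4 g H, 56.3 g Cl, 12.7 g O.
n(C) = 28.6/12.01 = 2.381, n(H) = 2.4/1.008 = 2.381, n(Cl) = 56.3/35.45 = 1.588, n(O) = 12.7/16.00 = 0.7937
Divide by the smallest (0.7937 mol O): C 3.000, H 3.000, Cl 2.001, O 1.000
→ C3H3Cl2O
Empirical-formula mass = 125.95 g/mol
n = 254.1 / 125.95 = 2.02 ≈ 2
Molecular formula = (C3H3Cl2O)×2 = C6H6Cl4O2

C6H6Cl4O2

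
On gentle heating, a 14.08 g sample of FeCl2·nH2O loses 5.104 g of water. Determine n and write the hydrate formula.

Mass of anhydrous FeCl2 = 14.08 − 5.104 = 8.976 g
mol H2O = 5.104 / 18.02 = 0.2832
Molar mass of FeCl2 = 126.75 g/mol → mol FeCl2 = 8.976 / 126.75 = 0.07082
n = 0.2832 / 0.07082 = 4.00 ≈ 4 → FeCl2·4H2O

FeCl2·4H2O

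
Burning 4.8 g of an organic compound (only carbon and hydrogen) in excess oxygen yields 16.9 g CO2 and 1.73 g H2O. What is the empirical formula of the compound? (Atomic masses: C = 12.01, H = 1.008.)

mol C = 16.9 / 44.01 = 0.3840; mass C = 0.3840 × 12.01 = 4.612 g
mol H = 2 × (1.73 / 18.02) = 0.1920; mass H = 0.1920 × 1.008 = 0.1935 g
Ratios (÷ 0.192): C 2.000, H 1.000
Ratio ≈ 2:1, so the empirical formula is C2H

C2H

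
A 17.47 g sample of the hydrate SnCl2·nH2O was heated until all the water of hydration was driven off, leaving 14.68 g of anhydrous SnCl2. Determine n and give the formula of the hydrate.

Mass of water lost = 17.47 − 14.68 = 2.79 g → 2.79 / 18.02 = 0.1548 mol H2O
Molar mass of SnCl2 = 189.61 g/mol → mol SnCl2 = 14.68 / 189.61 = 0.07742
n = 0.1548 / 0.07742 = 2.00 ≈ 2 → SnCl2·2H2O

SnCl2·2H2O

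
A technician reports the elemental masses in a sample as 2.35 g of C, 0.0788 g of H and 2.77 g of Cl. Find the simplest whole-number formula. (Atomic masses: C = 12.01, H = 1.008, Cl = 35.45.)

C5H2Cl2

n(C) = 2.35/12.01 = 0.1957, n(H) = 0.0788/1.008 = 0.07817, n(Cl) = 2.77/35.45 = 0.07814
Smallest is Cl at 0.07814 mol; normalising gives C 2.504, H 1.000, Cl 1.000
Scaling by 2: C 5.01, H 2.00, Cl 2.00 → C5H2Cl2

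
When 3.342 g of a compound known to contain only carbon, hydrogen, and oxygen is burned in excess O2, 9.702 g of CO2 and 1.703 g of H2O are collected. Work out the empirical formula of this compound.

C7H6O

mol C = 9.702 / 44.01 = 0.2204; mass C = 0.2204 × 12.01 = 2.648 g
mol H = 2 × (1.703 / 18.02) = 0.1890; mass H = 0.1890 × 1.008 = 0.1905 g
mass O = 3.342 − (2.838) = 0.5039 g → mol O = 0.03149
Divide by the smallest (0.03149 mol O): C 7.000, H 6.002, O 1.000
≈ 7:6:1 → C7H6O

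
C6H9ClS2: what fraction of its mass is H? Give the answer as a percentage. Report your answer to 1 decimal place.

Molar mass = 6(12.01) + 9(1.008) + 1(35.45) + 2(32.07) = 180.722 g/mol
Mass of H per mole = 9 × 1.008 = 9.072 g
% H = 9.072 / 180.722 × 100 = 5.0%

5.0%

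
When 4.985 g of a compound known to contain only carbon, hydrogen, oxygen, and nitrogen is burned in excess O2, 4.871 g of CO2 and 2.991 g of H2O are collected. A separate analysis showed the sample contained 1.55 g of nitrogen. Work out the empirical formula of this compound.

mol C = 4.871 / 44.01 = 0.1107; mass C = 0.1107 × 12.01 = 1.329 g
mol H = 2 × (2.991 / 18.02) = 0.3320; mass H = 0.3320 × 1.008 = 0.3346 g
mol N = 1.55 / 14.01 = 0.1106
mass O = 4.985 − (3.214) = 1.771 g → mol O = 0.1107
Divide by the smallest (0.1106 mol N): C 1.000, H 3.001, N 1.000, O 1.001
≈ 1:3:1:1 → CH3NO

CH3NO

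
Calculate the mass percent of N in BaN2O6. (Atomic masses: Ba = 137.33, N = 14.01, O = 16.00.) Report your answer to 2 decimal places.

Molar mass = 1(137.33) + 2(14.01) + 6(16.00) = 261.350 g/mol
Mass of N per mole = 2 × 14.01 = 28.020 g
% N = 28.020 / 261.350 × 100 = 10.72%

10.72%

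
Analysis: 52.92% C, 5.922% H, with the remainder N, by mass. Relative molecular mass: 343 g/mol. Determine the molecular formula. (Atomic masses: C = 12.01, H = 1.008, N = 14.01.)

Assume 100 g: 52.92 g C, 5.922 g H, 41.158 g N.
C: 52.92 g ÷ 12.01 g/mol = 4.406 mol
H: 5.922 g ÷ 1.008 g/mol = 5.875 mol
N: 41.158 g ÷ 14.01 g/mol = 2.938 mol
Divide by the smallest (2.938 mol N): C 1.500, H 2.000, N 1.000
×2: C 3.00, H 4.00, N 2.00 → C3H4N2
Empirical-formula mass = 68.08 g/mol
n = 343 / 68.08 = 5.04 ≈ 5
Molecular formula = (C3H4N2)×5 = C15H20N10

C15H20N10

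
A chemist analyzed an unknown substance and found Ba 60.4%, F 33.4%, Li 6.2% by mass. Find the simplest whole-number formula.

BaF4Li2

Assume 100 g: 60.4 g Ba, 33.4 g F, 6.2 g Li.
Moles — Ba: 60.4 / 137.33 = 0.4398 mol; F: 33.4 / 19.00 = 1.758 mol; Li: 6.2 / 6.94 = 0.8934 mol
Divide by the smallest (0.4398 mol Ba): Ba 1.000, F 3.997, Li 2.031
≈ 1:4:2 → BaF4Li2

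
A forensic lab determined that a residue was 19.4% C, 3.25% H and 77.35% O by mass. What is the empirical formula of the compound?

Assume 100 g: 19.4 g C, 3.25 g H, 77.35 g O.
Moles — C: 19.4 / 12.01 = 1.615 mol; H: 3.25 / 1.008 = 3.224 mol; O: 77.35 / 16.00 = 4.834 mol
Ratios (÷ 1.615): C 1.000, H 1.996, O 2.993
≈ 1:2:3 → CH2O3

CH2O3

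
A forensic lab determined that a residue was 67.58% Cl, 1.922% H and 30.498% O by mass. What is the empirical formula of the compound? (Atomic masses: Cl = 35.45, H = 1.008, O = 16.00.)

Assume 100 g: 67.58 g Cl, 1.922 g H, 30.498 g O.
Cl: 67.58 g ÷ 35.45 g/mol = 1.906 mol
H: 1.922 g ÷ 1.008 g/mol = 1.907 mol
O: 30.498 g ÷ 16.00 g/mol = 1.906 mol
Divide by the smallest (1.906 mol O): Cl 1.000, H 1.000, O 1.000
→ ClHO

ClHO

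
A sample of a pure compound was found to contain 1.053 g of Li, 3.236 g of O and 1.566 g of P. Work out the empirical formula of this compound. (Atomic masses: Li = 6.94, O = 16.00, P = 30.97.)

Li3O4P

n(Li) = 1.053/6.94 = 0.1517, n(O) = 3.236/16.00 = 0.2023, n(P) = 1.566/30.97 = 0.05057
Ratios (÷ 0.05057): Li 3.001, O 4.000, P 1.000
Ratio ≈ 3:4:1, so the empirical formula is Li3O4P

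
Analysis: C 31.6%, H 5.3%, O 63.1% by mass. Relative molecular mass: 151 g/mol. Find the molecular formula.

Assume 100 g: 31.6 g C, 5.3 g H, 63.1 g O.
n(C) = 31.6/12.01 = 2.631, n(H) = 5.3/1.008 = 5.258, n(O) = 63.1/16.00 = 3.944
Divide by the smallest (2.631 mol C): C 1.000, H 1.998, O 1.499
×2: C 2.00, H 4.00, O 3.00 → C2H4O3
Empirical-formula mass = 76.05 g/mol
n = 151 / 76.05 = 1.99 ≈ 2
Molecular formula = (C2H4O3)×2 = C4H8O6

C4H8O6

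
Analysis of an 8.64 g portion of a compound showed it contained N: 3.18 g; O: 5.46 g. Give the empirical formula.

n(N) = 3.18/14.01 = 0.227, n(O) = 5.46/16.00 = 0.3412
Ratios (÷ 0.227): N 1.000, O 1.503
Scaling by 2: N 2.00, O 3.01 → N2O3

N2O3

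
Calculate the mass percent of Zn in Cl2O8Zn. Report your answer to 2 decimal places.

24.74%

Molar mass = 2(35.45) + 8(16.00) + 1(65.38) = 264.280 g/mol
Mass of Zn per mole = 1 × 65.38 = 65.380 g
% Zn = 65.380 / 264.280 × 100 = 24.74%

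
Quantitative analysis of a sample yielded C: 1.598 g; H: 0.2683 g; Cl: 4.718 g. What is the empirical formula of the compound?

CH2Cl

Moles — C: 1.598 / 12.01 = 0.1331 mol; H: 0.2683 / 1.008 = 0.2662 mol; Cl: 4.718 / 35.45 = 0.1331 mol
Divide by the smallest (0.1331 mol C): C 1.000, H 2.000, Cl 1.000
≈ 1:2:1 → CH2Cl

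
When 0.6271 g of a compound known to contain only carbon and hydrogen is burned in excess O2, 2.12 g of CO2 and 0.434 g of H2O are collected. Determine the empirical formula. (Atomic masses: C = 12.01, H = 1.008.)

CH

mol C = 2.12 / 44.01 = 0.04817; mass C = 0.04817 × 12.01 = 0.5785 g
mol H = 2 × (0.434 / 18.02) = 0.04817; mass H = 0.04817 × 1.008 = 0.04855 g
Ratios (÷ 0.04817): C 1.000, H 1.000
≈ 1:1 → CH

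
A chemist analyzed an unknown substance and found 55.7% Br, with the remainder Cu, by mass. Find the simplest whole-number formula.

Assume 100 g: 55.7 g Br, 44.3 g Cu.
Br: 55.7 g ÷ 79.90 g/mol = 0.6971 mol
Cu: 44.3 g ÷ 63.55 g/mol = 0.6971 mol
Divide by the smallest (0.6971 mol Cu): Br 1.000, Cu 1.000
→ BrCu

BrCu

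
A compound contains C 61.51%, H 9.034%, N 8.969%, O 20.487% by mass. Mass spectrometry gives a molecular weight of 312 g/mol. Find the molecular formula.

C16H28N2O4

Assume 100 g: 61.51 g C, 9.034 g H, 8.969 g N, 20.487 g O.
n(C) = 61.51/12.01 = 5.122, n(H) = 9.034/1.008 = 8.962, n(N) = 8.969/14.01 = 0.6402, n(O) = 20.487/16.00 = 1.28
Divide by the smallest (0.6402 mol N): C 8.000, H 14.000, N 1.000, O 2.000
≈ 8:14:1:2 → C8H14NO2
Empirical-formula mass = 156.20 g/mol
n = 312 / 156.20 = 2.00 ≈ 2
Molecular formula = (C8H14NO2)×2 = C16H28N2O4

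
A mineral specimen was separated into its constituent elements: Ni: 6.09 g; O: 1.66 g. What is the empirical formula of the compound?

NiO

Ni: 6.09 g ÷ 58.69 g/mol = 0.1038 mol
O: 1.66 g ÷ 16.00 g/mol = 0.1037 mol
Divide by the smallest (0.1037 mol O): Ni 1.000, O 1.000
Ratio ≈ 1:1, so the empirical formula is NiO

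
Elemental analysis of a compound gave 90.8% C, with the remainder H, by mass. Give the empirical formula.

Assume 100 g: 90.8 g C, 9.2 g H.
Moles — C: 90.8 / 12.01 = 7.56 mol; H: 9.2 / 1.008 = 9.127 mol
Divide by the smallest (7.56 mol C): C 1.000, H 1.207
Multiply by 5: C 5.00, H 6.04 → C5H6

C5H6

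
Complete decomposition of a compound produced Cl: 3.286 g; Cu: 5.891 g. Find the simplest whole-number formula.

ClCu

Moles — Cl: 3.286 / 35.45 = 0.09269 mol; Cu: 5.891 / 63.55 = 0.0927 mol
Ratios (÷ 0.09269): Cl 1.000, Cu 1.000
Ratio ≈ 1:1, so the empirical formula is ClCu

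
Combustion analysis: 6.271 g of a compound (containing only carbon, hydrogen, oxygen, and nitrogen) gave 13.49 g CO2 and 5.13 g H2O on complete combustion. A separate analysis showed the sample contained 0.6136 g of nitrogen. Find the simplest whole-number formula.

C7H13NO2

mol C = 13.49 / 44.01 = 0.3065; mass C = 0.3065 × 12.01 = 3.681 g
mol H = 2 × (5.13 / 18.02) = 0.5694; mass H = 0.5694 × 1.008 = 0.5739 g
mol N = 0.6136 / 14.01 = 0.04380
mass O = 6.271 − (4.869) = 1.402 g → mol O = 0.08763
Divide by the smallest (0.0438 mol N): C 6.999, H 13.000, N 1.000, O 2.001
→ C7H13NO2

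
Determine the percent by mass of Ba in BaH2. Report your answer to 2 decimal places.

98.55%

Molar mass = 1(137.33) + 2(1.008) = 139.346 g/mol
Mass of Ba per mole = 1 × 137.33 = 137.330 g
% Ba = 137.330 / 139.346 × 100 = 98.55%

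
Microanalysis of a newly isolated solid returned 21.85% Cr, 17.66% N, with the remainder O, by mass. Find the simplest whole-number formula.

CrN3O9

Assume 100 g: 21.85 g Cr, 17.66 g N, 60.49 g O.
n(Cr) = 21.85/52.00 = 0.4202, n(N) = 17.66/14.01 = 1.261, n(O) = 60.49/16.00 = 3.781
Divide by the smallest (0.4202 mol Cr): Cr 1.000, N 3.000, O 8.997
Ratio ≈ 1:3:9, so the empirical formula is CrN3O9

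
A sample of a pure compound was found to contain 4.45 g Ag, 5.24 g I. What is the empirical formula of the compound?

AgI

Ag: 4.45 g ÷ 107.87 g/mol = 0.04125 mol
I: 5.24 g ÷ 126.90 g/mol = 0.04129 mol
Ratios (÷ 0.04125): Ag 1.000, I 1.001
→ AgI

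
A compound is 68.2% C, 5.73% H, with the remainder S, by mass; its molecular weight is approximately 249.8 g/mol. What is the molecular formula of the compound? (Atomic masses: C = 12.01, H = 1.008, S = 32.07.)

Assume 100 g: 68.2 g C, 5.73 g H, 26.07 g S.
C: 68.2 g ÷ 12.01 g/mol = 5.679 mol
H: 5.73 g ÷ 1.008 g/mol = 5.685 mol
S: 26.07 g ÷ 32.07 g/mol = 0.8129 mol
Smallest is S at 0.8129 mol; normalising gives C 6.986, H 6.993, S 1.000
→ C7H7S
Empirical-formula mass = 123.20 g/mol
n = 249.8 / 123.20 = 2.03 ≈ 2
Molecular formula = (C7H7S)×2 = C14H14S2

C14H14S2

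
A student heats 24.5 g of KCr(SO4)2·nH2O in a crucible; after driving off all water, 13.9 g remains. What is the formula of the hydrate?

Mass of water lost = 24.5 − 13.9 = 10.6 g → 10.6 / 18.02 = 0.5882 mol H2O
Molar mass of KCr(SO4)2 = 283.24 g/mol → mol KCr(SO4)2 = 13.9 / 283.24 = 0.04907
n = 0.5882 / 0.04907 = 11.99 ≈ 12 → KCr(SO4)2·12H2O

KCr(SO4)2·12H2O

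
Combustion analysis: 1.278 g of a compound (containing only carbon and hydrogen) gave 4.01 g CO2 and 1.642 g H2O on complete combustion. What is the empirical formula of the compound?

mol C = 4.01 / 44.01 = 0.09112; mass C = 0.09112 × 12.01 = 1.094 g
mol H = 2 × (1.642 / 18.02) = 0.1822; mass H = 0.1822 × 1.008 = 0.1837 g
Smallest is C at 0.09112 mol; normalising gives C 1.000, H 2.000
Ratio ≈ 1:2, so the empirical formula is CH2

CH2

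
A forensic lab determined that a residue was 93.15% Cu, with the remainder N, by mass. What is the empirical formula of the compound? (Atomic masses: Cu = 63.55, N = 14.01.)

Cu3N

Assume 100 g: 93.15 g Cu, 6.85 g N.
n(Cu) = 93.15/63.55 = 1.466, n(N) = 6.85/14.01 = 0.4889
Smallest is N at 0.4889 mol; normalising gives Cu 2.998, N 1.000
≈ 3:1 → Cu3N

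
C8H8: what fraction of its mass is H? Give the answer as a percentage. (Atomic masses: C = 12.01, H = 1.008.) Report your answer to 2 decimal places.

7.74%

Molar mass = 8(12.01) + 8(1.008) = 104.144 g/mol
Mass of H per mole = 8 × 1.008 = 8.064 g
% H = 8.064 / 104.144 × 100 = 7.74%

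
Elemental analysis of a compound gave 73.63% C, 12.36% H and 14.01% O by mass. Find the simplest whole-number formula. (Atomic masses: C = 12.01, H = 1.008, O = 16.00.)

Assume 100 g: 73.63 g C, 12.36 g H, 14.01 g O.
Moles — C: 73.63 / 12.01 = 6.131 mol; H: 12.36 / 1.008 = 12.26 mol; O: 14.01 / 16.00 = 0.8756 mol
Divide by the smallest (0.8756 mol O): C 7.002, H 14.004, O 1.000
≈ 7:14:1 → C7H14O

C7H14O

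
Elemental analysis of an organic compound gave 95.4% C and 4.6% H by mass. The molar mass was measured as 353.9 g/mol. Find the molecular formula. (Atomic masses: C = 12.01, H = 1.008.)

C28H16

Assume 100 g: 95.4 g C, 4.6 g H.
Moles — C: 95.4 / 12.01 = 7.943 mol; H: 4.6 / 1.008 = 4.563 mol
Ratios (÷ 4.563): C 1.741, H 1.000
×4: C 6.96, H 4.00 → C7H4
Empirical-formula mass = 88.10 g/mol
n = 353.9 / 88.10 = 4.02 ≈ 4
Molecular formula = (C7H4)×4 = C28H16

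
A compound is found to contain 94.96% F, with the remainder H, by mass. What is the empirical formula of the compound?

Assume 100 g: 94.96 g F, 5.04 g H.
F: 94.96 g ÷ 19.00 g/mol = 4.998 mol
H: 5.04 g ÷ 1.008 g/mol = 5 mol
Divide by the smallest (4.998 mol F): F 1.000, H 1.000
Ratio ≈ 1:1, so the empirical formula is FH

FH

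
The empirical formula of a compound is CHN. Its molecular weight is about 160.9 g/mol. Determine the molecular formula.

Empirical-formula mass = 27.03 g/mol
n = 160.9 / 27.03 = 5.95 ≈ 6
Molecular formula = (CHN)6 = C6H6N6

C6H6N6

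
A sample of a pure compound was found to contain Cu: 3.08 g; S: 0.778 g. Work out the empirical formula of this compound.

Cu2S

Cu: 3.08 g ÷ 63.55 g/mol = 0.04847 mol
S: 0.778 g ÷ 32.07 g/mol = 0.02426 mol
Smallest is S at 0.02426 mol; normalising gives Cu 1.998, S 1.000
Ratio ≈ 2:1, so the empirical formula is Cu2S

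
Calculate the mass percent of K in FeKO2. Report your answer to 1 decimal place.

30.8%

Molar mass = 1(55.85) + 1(39.10) + 2(16.00) = 126.950 g/mol
Mass of K per mole = 1 × 39.10 = 39.100 g
% K = 39.100 / 126.950 × 100 = 30.8%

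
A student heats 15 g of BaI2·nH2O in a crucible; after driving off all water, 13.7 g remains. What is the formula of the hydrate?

BaI2·2H2O

Mass of water lost = 15 − 13.7 = 1.3 g → 1.3 / 18.02 = 0.07214 mol H2O
Molar mass of BaI2 = 391.13 g/mol → mol BaI2 = 13.7 / 391.13 = 0.03503
n = 0.07214 / 0.03503 = 2.06 ≈ 2 → BaI2·2H2O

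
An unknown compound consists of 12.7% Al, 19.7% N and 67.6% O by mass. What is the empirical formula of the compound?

AlN3O9

Assume 100 g: 12.7 g Al, 19.7 g N, 67.6 g O.
Moles — Al: 12.7 / 26.98 = 0.4707 mol; N: 19.7 / 14.01 = 1.406 mol; O: 67.6 / 16.00 = 4.225 mol
Ratios (÷ 0.4707): Al 1.000, N 2.987, O 8.976
Ratio ≈ 1:3:9, so the empirical formula is AlN3O9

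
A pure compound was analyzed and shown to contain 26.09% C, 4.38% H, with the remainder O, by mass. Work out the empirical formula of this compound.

CH2O2

Assume 100 g: 26.09 g C, 4.38 g H, 69.53 g O.
n(C) = 26.09/12.01 = 2.172, n(H) = 4.38/1.008 = 4.345, n(O) = 69.53/16.00 = 4.346
Ratios (÷ 2.172): C 1.000, H 2.000, O 2.000
→ CH2O2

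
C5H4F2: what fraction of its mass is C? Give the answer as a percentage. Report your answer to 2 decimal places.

Molar mass = 5(12.01) + 4(1.008) + 2(19.00) = 102.082 g/mol
Mass of C per mole = 5 × 12.01 = 60.050 g
% C = 60.050 / 102.082 × 100 = 58.83%

58.83%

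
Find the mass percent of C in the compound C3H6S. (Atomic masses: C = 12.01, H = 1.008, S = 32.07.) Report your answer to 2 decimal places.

48.59%

Molar mass = 3(12.01) + 6(1.008) + 1(32.07) = 74.148 g/mol
Mass of C per mole = 3 × 12.01 = 36.030 g
% C = 36.030 / 74.148 × 100 = 48.59%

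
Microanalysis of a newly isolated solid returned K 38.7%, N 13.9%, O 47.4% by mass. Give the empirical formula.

Assume 100 g: 38.7 g K, 13.9 g N, 47.4 g O.
n(K) = 38.7/39.10 = 0.9898, n(N) = 13.9/14.01 = 0.9921, n(O) = 47.4/16.00 = 2.962
Ratios (÷ 0.9898): K 1.000, N 1.002, O 2.993
≈ 1:1:3 → KNO3

KNO3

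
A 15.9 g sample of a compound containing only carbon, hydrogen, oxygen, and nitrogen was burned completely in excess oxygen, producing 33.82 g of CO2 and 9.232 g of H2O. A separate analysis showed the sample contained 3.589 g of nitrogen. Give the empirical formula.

C6H8N2O

mol C = 33.82 / 44.01 = 0.7685; mass C = 0.7685 × 12.01 = 9.229 g
mol H = 2 × (9.232 / 18.02) = 1.025; mass H = 1.025 × 1.008 = 1.033 g
mol N = 3.589 / 14.01 = 0.2562
mass O = 15.9 − (13.85) = 2.049 g → mol O = 0.1281
Ratios (÷ 0.1281): C 6.001, H 8.001, N 2.000, O 1.000
Ratio ≈ 6:8:2:1, so the empirical formula is C6H8N2O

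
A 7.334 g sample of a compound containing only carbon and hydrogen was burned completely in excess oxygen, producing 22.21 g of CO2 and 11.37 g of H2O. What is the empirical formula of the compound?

mol C = 22.21 / 44.01 = 0.5047; mass C = 0.5047 × 12.01 = 6.061 g
mol H = 2 × (11.37 / 18.02) = 1.262; mass H = 1.262 × 1.008 = 1.272 g
Ratios (÷ 0.5047): C 1.000, H 2.501
Multiply by 2: C 2.00, H 5.00 → C2H5

C2H5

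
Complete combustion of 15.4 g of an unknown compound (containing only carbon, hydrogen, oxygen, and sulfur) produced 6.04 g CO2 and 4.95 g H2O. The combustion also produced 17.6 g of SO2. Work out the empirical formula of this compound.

mol C = 6.04 / 44.01 = 0.1372; mass C = 0.1372 × 12.01 = 1.648 g
mol H = 2 × (4.95 / 18.02) = 0.5494; mass H = 0.5494 × 1.008 = 0.5538 g
mol S = 17.6 / 64.07 = 0.2747; mass S = 8.810 g
mass O = 15.4 − (11.01) = 4.388 g → mol O = 0.2743
Divide by the smallest (0.1372 mol C): C 1.000, H 4.003, O 1.998, S 2.002
≈ 1:4:2:2 → CH4O2S2

CH4O2S2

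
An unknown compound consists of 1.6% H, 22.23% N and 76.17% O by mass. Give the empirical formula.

Assume 100 g: 1.6 g H, 22.23 g N, 76.17 g O.
Moles — H: 1.6 / 1.008 = 1.587 mol; N: 22.23 / 14.01 = 1.587 mol; O: 76.17 / 16.00 = 4.761 mol
Ratios (÷ 1.587): H 1.000, N 1.000, O 3.000
≈ 1:1:3 → HNO3

HNO3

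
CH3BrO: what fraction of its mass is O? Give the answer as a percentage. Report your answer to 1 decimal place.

Molar mass = 1(12.01) + 3(1.008) + 1(79.90) + 1(16.00) = 110.934 g/mol
Mass of O per mole = 1 × 16.00 = 16.000 g
% O = 16.000 / 110.934 × 100 = 14.4%

14.4%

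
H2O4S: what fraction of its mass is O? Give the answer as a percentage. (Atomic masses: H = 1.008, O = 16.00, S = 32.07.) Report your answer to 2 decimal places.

Molar mass = 2(1.008) + 4(16.00) + 1(32.07) = 98.086 g/mol
Mass of O per mole = 4 × 16.00 = 64.000 g
% O = 64.000 / 98.086 × 100 = 65.25%

65.25%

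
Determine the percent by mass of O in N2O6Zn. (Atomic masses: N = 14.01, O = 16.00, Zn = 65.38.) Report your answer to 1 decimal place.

50.7%

Molar mass = 2(14.01) + 6(16.00) + 1(65.38) = 189.400 g/mol
Mass of O per mole = 6 × 16.00 = 96.000 g
% O = 96.000 / 189.400 × 100 = 50.7%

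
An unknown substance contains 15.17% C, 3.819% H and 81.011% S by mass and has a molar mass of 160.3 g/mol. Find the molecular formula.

C2H6S4

Assume 100 g: 15.17 g C, 3.819 g H, 81.011 g S.
n(C) = 15.17/12.01 = 1.263, n(H) = 3.819/1.008 = 3.789, n(S) = 81.011/32.07 = 2.526
Ratios (÷ 1.263): C 1.000, H 2.999, S 2.000
Ratio ≈ 1:3:2, so the empirical formula is CH3S2
Empirical-formula mass = 79.17 g/mol
n = 160.3 / 79.17 = 2.02 ≈ 2
Molecular formula = (CH3S2)×2 = C2H6S4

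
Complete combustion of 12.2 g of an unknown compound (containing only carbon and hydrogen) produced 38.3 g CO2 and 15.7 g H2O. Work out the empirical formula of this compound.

CH2

mol C = 38.3 / 44.01 = 0.8703; mass C = 0.8703 × 12.01 = 10.45 g
mol H = 2 × (15.7 / 18.02) = 1.743; mass H = 1.743 × 1.008 = 1.756 g
Smallest is C at 0.8703 mol; normalising gives C 1.000, H 2.002
→ CH2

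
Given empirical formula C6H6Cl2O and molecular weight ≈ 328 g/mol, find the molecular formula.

C12H12Cl4O2

Empirical-formula mass = 165.01 g/mol
n = 328 / 165.01 = 1.99 ≈ 2
Molecular formula = (C6H6Cl2O)2 = C12H12Cl4O2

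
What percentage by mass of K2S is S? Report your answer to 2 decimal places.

Molar mass = 2(39.10) + 1(32.07) = 110.270 g/mol
Mass of S per mole = 1 × 32.07 = 32.070 g
% S = 32.070 / 110.270 × 100 = 29.08%

29.08%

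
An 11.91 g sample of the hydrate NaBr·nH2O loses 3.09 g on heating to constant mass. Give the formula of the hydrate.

NaBr·2H2O

Mass of anhydrous NaBr = 11.91 − 3.09 = 8.82 g
mol H2O = 3.09 / 18.02 = 0.1715
Molar mass of NaBr = 102.89 g/mol → mol NaBr = 8.82 / 102.89 = 0.08572
n = 0.1715 / 0.08572 = 2.00 ≈ 2 → NaBr·2H2O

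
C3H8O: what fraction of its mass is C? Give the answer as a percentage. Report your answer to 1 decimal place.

60.0%

Molar mass = 3(12.01) + 8(1.008) + 1(16.00) = 60.094 g/mol
Mass of C per mole = 3 × 12.01 = 36.030 g
% C = 36.030 / 60.094 × 100 = 60.0%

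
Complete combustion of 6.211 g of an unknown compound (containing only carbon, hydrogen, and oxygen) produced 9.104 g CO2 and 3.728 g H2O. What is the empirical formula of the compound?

CH2O

mol C = 9.104 / 44.01 = 0.2069; mass C = 0.2069 × 12.01 = 2.484 g
mol H = 2 × (3.728 / 18.02) = 0.4138; mass H = 0.4138 × 1.008 = 0.4171 g
mass O = 6.211 − (2.901) = 3.310 g → mol O = 0.2068
Divide by the smallest (0.2068 mol O): C 1.000, H 2.000, O 1.000
→ CH2O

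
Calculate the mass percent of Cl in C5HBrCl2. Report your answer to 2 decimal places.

33.47%

Molar mass = 5(12.01) + 1(1.008) + 1(79.90) + 2(35.45) = 211.858 g/mol
Mass of Cl per mole = 2 × 35.45 = 70.900 g
% Cl = 70.900 / 211.858 × 100 = 33.47%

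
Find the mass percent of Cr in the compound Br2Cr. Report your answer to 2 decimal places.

24.55%

Molar mass = 2(79.90) + 1(52.00) = 211.800 g/mol
Mass of Cr per mole = 1 × 52.00 = 52.000 g
% Cr = 52.000 / 211.800 × 100 = 24.55%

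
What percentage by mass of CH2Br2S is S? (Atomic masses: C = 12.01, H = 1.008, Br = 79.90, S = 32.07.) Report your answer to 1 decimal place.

Molar mass = 1(12.01) + 2(1.008) + 2(79.90) + 1(32.07) = 205.896 g/mol
Mass of S per mole = 1 × 32.07 = 32.070 g
% S = 32.070 / 205.896 × 100 = 15.6%

15.6%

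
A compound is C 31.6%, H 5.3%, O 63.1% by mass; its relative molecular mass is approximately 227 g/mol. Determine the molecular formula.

C6H12O9

Assume 100 g: 31.6 g C, 5.3 g H, 63.1 g O.
C: 31.6 g ÷ 12.01 g/mol = 2.631 mol
H: 5.3 g ÷ 1.008 g/mol = 5.258 mol
O: 63.1 g ÷ 16.00 g/mol = 3.944 mol
Divide by the smallest (2.631 mol C): C 1.000, H 1.998, O 1.499
Scaling by 2: C 2.00, H 4.00, O 3.00 → C2H4O3
Empirical-formula mass = 76.05 g/mol
n = 227 / 76.05 = 2.98 ≈ 3
Molecular formula = (C2H4O3)×3 = C6H12O9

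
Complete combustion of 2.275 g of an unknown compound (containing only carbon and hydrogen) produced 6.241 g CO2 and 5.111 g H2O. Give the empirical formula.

CH4

mol C = 6.241 / 44.01 = 0.1418; mass C = 0.1418 × 12.01 = 1.703 g
mol H = 2 × (5.111 / 18.02) = 0.5673; mass H = 0.5673 × 1.008 = 0.5718 g
Ratios (÷ 0.1418): C 1.000, H 4.000
Ratio ≈ 1:4, so the empirical formula is CH4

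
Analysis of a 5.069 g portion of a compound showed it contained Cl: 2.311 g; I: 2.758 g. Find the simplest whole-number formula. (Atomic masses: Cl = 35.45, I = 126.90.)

n(Cl) = 2.311/35.45 = 0.06519, n(I) = 2.758/126.90 = 0.02173
Divide by the smallest (0.02173 mol I): Cl 3.000, I 1.000
≈ 3:1 → Cl3I

Cl3I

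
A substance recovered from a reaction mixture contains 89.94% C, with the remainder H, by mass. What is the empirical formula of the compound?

Assume 100 g: 89.94 g C, 10.06 g H.
C: 89.94 g ÷ 12.01 g/mol = 7.489 mol
H: 10.06 g ÷ 1.008 g/mol = 9.98 mol
Ratios (÷ 7.489): C 1.000, H 1.333
Multiply by 3: C 3.00, H 4.00 → C3H4

C3H4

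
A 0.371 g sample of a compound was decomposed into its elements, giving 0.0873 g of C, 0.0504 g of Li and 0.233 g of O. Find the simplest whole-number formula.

C: 0.0873 g ÷ 12.01 g/mol = 0.007269 mol
Li: 0.0504 g ÷ 6.94 g/mol = 0.007262 mol
O: 0.233 g ÷ 16.00 g/mol = 0.01456 mol
Smallest is Li at 0.007262 mol; normalising gives C 1.001, Li 1.000, O 2.005
→ CLiO2

CLiO2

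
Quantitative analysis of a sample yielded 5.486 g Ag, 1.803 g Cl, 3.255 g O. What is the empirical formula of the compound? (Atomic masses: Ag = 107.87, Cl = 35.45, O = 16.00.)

Moles — Ag: 5.486 / 107.87 = 0.05086 mol; Cl: 1.803 / 35.45 = 0.05086 mol; O: 3.255 / 16.00 = 0.2034 mol
Divide by the smallest (0.05086 mol Ag): Ag 1.000, Cl 1.000, O 4.000
→ AgClO4

AgClO4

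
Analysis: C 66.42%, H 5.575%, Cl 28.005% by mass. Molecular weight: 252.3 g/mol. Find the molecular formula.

C14H14Cl2

Assume 100 g: 66.42 g C, 5.575 g H, 28.005 g Cl.
C: 66.42 g ÷ 12.01 g/mol = 5.53 mol
H: 5.575 g ÷ 1.008 g/mol = 5.531 mol
Cl: 28.005 g ÷ 35.45 g/mol = 0.79 mol
Divide by the smallest (0.79 mol Cl): C 7.001, H 7.001, Cl 1.000
≈ 7:7:1 → C7H7Cl
Empirical-formula mass = 126.58 g/mol
n = 252.3 / 126.58 = 1.99 ≈ 2
Molecular formula = (C7H7Cl)×2 = C14H14Cl2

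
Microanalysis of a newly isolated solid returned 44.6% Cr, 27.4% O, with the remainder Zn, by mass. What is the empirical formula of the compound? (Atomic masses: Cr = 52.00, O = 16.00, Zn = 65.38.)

Assume 100 g: 44.6 g Cr, 27.4 g O, 28 g Zn.
Moles — Cr: 44.6 / 52.00 = 0.8577 mol; O: 27.4 / 16.00 = 1.712 mol; Zn: 28 / 65.38 = 0.4283 mol
Divide by the smallest (0.4283 mol Zn): Cr 2.003, O 3.999, Zn 1.000
Ratio ≈ 2:4:1, so the empirical formula is Cr2O4Zn

Cr2O4Zn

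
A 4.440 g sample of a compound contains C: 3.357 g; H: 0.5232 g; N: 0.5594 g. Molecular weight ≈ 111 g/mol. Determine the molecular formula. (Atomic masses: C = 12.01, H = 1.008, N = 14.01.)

n(C) = 3.357/12.01 = 0.2795, n(H) = 0.5232/1.008 = 0.519, n(N) = 0.5594/14.01 = 0.03993
Divide by the smallest (0.03993 mol N): C 7.000, H 12.999, N 1.000
→ C7H13N
Empirical-formula mass = 111.18 g/mol
n = 111 / 111.18 = 1.00 ≈ 1
Molecular formula = empirical formula = C7H13N

C7H13N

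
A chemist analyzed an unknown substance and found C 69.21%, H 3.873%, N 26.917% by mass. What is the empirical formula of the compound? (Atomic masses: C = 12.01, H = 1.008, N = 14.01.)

C3H2N

Assume 100 g: 69.21 g C, 3.873 g H, 26.917 g N.
C: 69.21 g ÷ 12.01 g/mol = 5.763 mol
H: 3.873 g ÷ 1.008 g/mol = 3.842 mol
N: 26.917 g ÷ 14.01 g/mol = 1.921 mol
Ratios (÷ 1.921): C 2.999, H 2.000, N 1.000
→ C3H2N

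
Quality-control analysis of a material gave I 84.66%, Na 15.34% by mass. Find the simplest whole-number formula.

Assume 100 g: 84.66 g I, 15.34 g Na.
n(I) = 84.66/126.90 = 0.6671, n(Na) = 15.34/22.99 = 0.6672
Divide by the smallest (0.6671 mol I): I 1.000, Na 1.000
≈ 1:1 → INa

INa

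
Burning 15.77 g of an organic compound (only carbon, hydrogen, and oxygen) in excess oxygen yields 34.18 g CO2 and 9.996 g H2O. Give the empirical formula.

mol C = 34.18 / 44.01 = 0.7766; mass C = 0.7766 × 12.01 = 9.327 g
mol H = 2 × (9.996 / 18.02) = 1.109; mass H = 1.109 × 1.008 = 1.118 g
mass O = 15.77 − (10.45) = 5.324 g → mol O = 0.3328
Divide by the smallest (0.3328 mol O): C 2.334, H 3.334, O 1.000
Scaling by 3: C 7.00, H 10.00, O 3.00 → C7H10O3

C7H10O3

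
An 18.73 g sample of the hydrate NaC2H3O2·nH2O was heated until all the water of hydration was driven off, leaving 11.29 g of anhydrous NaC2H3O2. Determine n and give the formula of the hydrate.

NaC2H3O2·3H2O

Mass of water lost = 18.73 − 11.29 = 7.44 g → 7.44 / 18.02 = 0.4129 mol H2O
Molar mass of NaC2H3O2 = 82.03 g/mol → mol NaC2H3O2 = 11.29 / 82.03 = 0.1376
n = 0.4129 / 0.1376 = 3.00 ≈ 3 → NaC2H3O2·3H2O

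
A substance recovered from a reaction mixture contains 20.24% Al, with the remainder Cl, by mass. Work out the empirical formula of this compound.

AlCl3

Assume 100 g: 20.24 g Al, 79.76 g Cl.
Al: 20.24 g ÷ 26.98 g/mol = 0.7502 mol
Cl: 79.76 g ÷ 35.45 g/mol = 2.25 mol
Ratios (÷ 0.7502): Al 1.000, Cl 2.999
≈ 1:3 → AlCl3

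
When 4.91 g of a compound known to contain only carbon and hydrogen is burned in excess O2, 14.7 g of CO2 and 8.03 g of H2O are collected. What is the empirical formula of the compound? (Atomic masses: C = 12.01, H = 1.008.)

mol C = 14.7 / 44.01 = 0.3340; mass C = 0.3340 × 12.01 = 4.012 g
mol H = 2 × (8.03 / 18.02) = 0.8912; mass H = 0.8912 × 1.008 = 0.8984 g
Ratios (÷ 0.334): C 1.000, H 2.668
×3: C 3.00, H 8.00 → C3H8

C3H8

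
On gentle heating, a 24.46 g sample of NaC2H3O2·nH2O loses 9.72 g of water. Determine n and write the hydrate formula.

NaC2H3O2·3H2O

Mass of anhydrous NaC2H3O2 = 24.46 − 9.72 = 14.74 g
mol H2O = 9.72 / 18.02 = 0.5394
Molar mass of NaC2H3O2 = 82.03 g/mol → mol NaC2H3O2 = 14.74 / 82.03 = 0.1797
n = 0.5394 / 0.1797 = 3.00 ≈ 3 → NaC2H3O2·3H2O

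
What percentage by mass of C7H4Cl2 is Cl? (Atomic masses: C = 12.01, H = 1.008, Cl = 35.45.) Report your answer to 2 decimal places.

44.59%

Molar mass = 7(12.01) + 4(1.008) + 2(35.45) = 159.002 g/mol
Mass of Cl per mole = 2 × 35.45 = 70.900 g
% Cl = 70.900 / 159.002 × 100 = 44.59%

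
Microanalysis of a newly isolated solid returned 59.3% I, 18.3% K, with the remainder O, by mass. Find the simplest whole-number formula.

Assume 100 g: 59.3 g I, 18.3 g K, 22.4 g O.
Moles — I: 59.3 / 126.90 = 0.4673 mol; K: 18.3 / 39.10 = 0.468 mol; O: 22.4 / 16.00 = 1.4 mol
Smallest is I at 0.4673 mol; normalising gives I 1.000, K 1.002, O 2.996
Ratio ≈ 1:1:3, so the empirical formula is IKO3

IKO3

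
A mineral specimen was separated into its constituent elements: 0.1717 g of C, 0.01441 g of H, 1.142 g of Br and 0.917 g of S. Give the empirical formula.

CHBrS2

C: 0.1717 g ÷ 12.01 g/mol = 0.0143 mol
H: 0.01441 g ÷ 1.008 g/mol = 0.0143 mol
Br: 1.142 g ÷ 79.90 g/mol = 0.01429 mol
S: 0.917 g ÷ 32.07 g/mol = 0.02859 mol
Smallest is Br at 0.01429 mol; normalising gives C 1.000, H 1.000, Br 1.000, S 2.001
≈ 1:1:1:2 → CHBrS2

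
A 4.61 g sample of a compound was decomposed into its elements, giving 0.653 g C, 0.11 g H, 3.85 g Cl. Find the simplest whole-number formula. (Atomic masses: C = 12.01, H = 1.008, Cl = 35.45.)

C: 0.653 g ÷ 12.01 g/mol = 0.05437 mol
H: 0.11 g ÷ 1.008 g/mol = 0.1091 mol
Cl: 3.85 g ÷ 35.45 g/mol = 0.1086 mol
Divide by the smallest (0.05437 mol C): C 1.000, H 2.007, Cl 1.997
≈ 1:2:2 → CH2Cl2

CH2Cl2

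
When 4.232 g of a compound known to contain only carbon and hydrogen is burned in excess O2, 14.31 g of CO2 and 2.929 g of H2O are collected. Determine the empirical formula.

mol C = 14.31 / 44.01 = 0.3252; mass C = 0.3252 × 12.01 = 3.905 g
mol H = 2 × (2.929 / 18.02) = 0.3251; mass H = 0.3251 × 1.008 = 0.3277 g
Divide by the smallest (0.3251 mol H): C 1.000, H 1.000
≈ 1:1 → CH

CH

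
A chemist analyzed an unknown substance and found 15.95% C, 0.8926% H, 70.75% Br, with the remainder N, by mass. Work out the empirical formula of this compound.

Assume 100 g: 15.95 g C, 0.8926 g H, 70.75 g Br, 12.407 g N.
Moles — C: 15.95 / 12.01 = 1.328 mol; H: 0.8926 / 1.008 = 0.8855 mol; Br: 70.75 / 79.90 = 0.8855 mol; N: 12.407 / 14.01 = 0.8856 mol
Ratios (÷ 0.8855): C 1.500, H 1.000, Br 1.000, N 1.000
Scaling by 2: C 3.00, H 2.00, Br 2.00, N 2.00 → C3H2Br2N2

C3H2Br2N2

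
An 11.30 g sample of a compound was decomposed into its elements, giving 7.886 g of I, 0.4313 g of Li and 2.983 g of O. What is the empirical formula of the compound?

Moles — I: 7.886 / 126.90 = 0.06214 mol; Li: 0.4313 / 6.94 = 0.06215 mol; O: 2.983 / 16.00 = 0.1864 mol
Ratios (÷ 0.06214): I 1.000, Li 1.000, O 3.000
≈ 1:1:3 → ILiO3

ILiO3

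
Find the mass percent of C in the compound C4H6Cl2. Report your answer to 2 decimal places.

38.44%

Molar mass = 4(12.01) + 6(1.008) + 2(35.45) = 124.988 g/mol
Mass of C per mole = 4 × 12.01 = 48.040 g
% C = 48.040 / 124.988 × 100 = 38.44%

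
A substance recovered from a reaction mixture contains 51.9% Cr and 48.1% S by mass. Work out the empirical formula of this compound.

Assume 100 g: 51.9 g Cr, 48.1 g S.
Cr: 51.9 g ÷ 52.00 g/mol = 0.9981 mol
S: 48.1 g ÷ 32.07 g/mol = 1.5 mol
Smallest is Cr at 0.9981 mol; normalising gives Cr 1.000, S 1.503
Multiply by 2: Cr 2.00, S 3.01 → Cr2S3

Cr2S3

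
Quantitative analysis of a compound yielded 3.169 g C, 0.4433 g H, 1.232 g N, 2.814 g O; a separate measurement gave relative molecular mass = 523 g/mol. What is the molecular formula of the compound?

C18H30N6O12

C: 3.169 g ÷ 12.01 g/mol = 0.2639 mol
H: 0.4433 g ÷ 1.008 g/mol = 0.4398 mol
N: 1.232 g ÷ 14.01 g/mol = 0.08794 mol
O: 2.814 g ÷ 16.00 g/mol = 0.1759 mol
Divide by the smallest (0.08794 mol N): C 3.001, H 5.001, N 1.000, O 2.000
→ C3H5NO2
Empirical-formula mass = 87.08 g/mol
n = 523 / 87.08 = 6.01 ≈ 6
Molecular formula = (C3H5NO2)×6 = C18H30N6O12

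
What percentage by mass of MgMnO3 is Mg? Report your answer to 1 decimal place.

Molar mass = 1(24.31) + 1(54.94) + 3(16.00) = 127.250 g/mol
Mass of Mg per mole = 1 × 24.31 = 24.310 g
% Mg = 24.310 / 127.250 × 100 = 19.1%

19.1%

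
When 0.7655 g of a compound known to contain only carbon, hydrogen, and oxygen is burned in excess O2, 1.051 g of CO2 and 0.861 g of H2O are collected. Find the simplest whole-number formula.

CH4O

mol C = 1.051 / 44.01 = 0.02388; mass C = 0.02388 × 12.01 = 0.2868 g
mol H = 2 × (0.861 / 18.02) = 0.09556; mass H = 0.09556 × 1.008 = 0.09632 g
mass O = 0.7655 − (0.3831) = 0.3824 g → mol O = 0.02390
Ratios (÷ 0.02388): C 1.000, H 4.002, O 1.001
Ratio ≈ 1:4:1, so the empirical formula is CH4O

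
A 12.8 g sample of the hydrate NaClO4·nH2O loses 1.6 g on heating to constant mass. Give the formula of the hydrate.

NaClO4·H2O

Mass of anhydrous NaClO4 = 12.8 − 1.6 = 11.2 g
mol H2O = 1.6 / 18.02 = 0.08879
Molar mass of NaClO4 = 122.44 g/mol → mol NaClO4 = 11.2 / 122.44 = 0.09147
n = 0.08879 / 0.09147 = 0.97 ≈ 1 → NaClO4·H2O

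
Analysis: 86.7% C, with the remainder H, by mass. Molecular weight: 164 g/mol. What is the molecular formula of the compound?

C12H22

Assume 100 g: 86.7 g C, 13.3 g H.
C: 86.7 g ÷ 12.01 g/mol = 7.219 mol
H: 13.3 g ÷ 1.008 g/mol = 13.19 mol
Ratios (÷ 7.219): C 1.000, H 1.828
Multiply by 6: C 6.00, H 10.97 → C6H11
Empirical-formula mass = 83.15 g/mol
n = 164 / 83.15 = 1.97 ≈ 2
Molecular formula = (C6H11)×2 = C12H22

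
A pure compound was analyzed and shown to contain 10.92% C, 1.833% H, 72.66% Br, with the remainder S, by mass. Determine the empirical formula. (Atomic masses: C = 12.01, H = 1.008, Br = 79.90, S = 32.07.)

C2H4Br2S

Assume 100 g: 10.92 g C, 1.833 g H, 72.66 g Br, 14.587 g S.
n(C) = 10.92/12.01 = 0.9092, n(H) = 1.833/1.008 = 1.818, n(Br) = 72.66/79.90 = 0.9094, n(S) = 14.587/32.07 = 0.4548
Smallest is S at 0.4548 mol; normalising gives C 1.999, H 3.998, Br 1.999, S 1.000
→ C2H4Br2S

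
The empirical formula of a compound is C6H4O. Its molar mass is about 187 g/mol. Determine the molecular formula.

Empirical-formula mass = 92.09 g/mol
n = 187 / 92.09 = 2.03 ≈ 2
Molecular formula = (C6H4O)2 = C12H8O2

C12H8O2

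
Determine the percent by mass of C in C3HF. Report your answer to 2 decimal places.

64.30%

Molar mass = 3(12.01) + 1(1.008) + 1(19.00) = 56.038 g/mol
Mass of C per mole = 3 × 12.01 = 36.030 g
% C = 36.030 / 56.038 × 100 = 64.30%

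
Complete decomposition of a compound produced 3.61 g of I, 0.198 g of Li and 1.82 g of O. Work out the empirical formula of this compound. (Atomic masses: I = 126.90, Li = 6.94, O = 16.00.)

ILiO4

n(I) = 3.61/126.90 = 0.02845, n(Li) = 0.198/6.94 = 0.02853, n(O) = 1.82/16.00 = 0.1138
Ratios (÷ 0.02845): I 1.000, Li 1.003, O 3.999
≈ 1:1:4 → ILiO4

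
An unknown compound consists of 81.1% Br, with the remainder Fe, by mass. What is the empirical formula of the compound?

Assume 100 g: 81.1 g Br, 18.9 g Fe.
Br: 81.1 g ÷ 79.90 g/mol = 1.015 mol
Fe: 18.9 g ÷ 55.85 g/mol = 0.3384 mol
Ratios (÷ 0.3384): Br 2.999, Fe 1.000
≈ 3:1 → Br3Fe

Br3Fe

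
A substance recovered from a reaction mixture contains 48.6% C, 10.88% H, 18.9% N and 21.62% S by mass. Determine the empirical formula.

Assume 100 g: 48.6 g C, 10.88 g H, 18.9 g N, 21.62 g S.
Moles — C: 48.6 / 12.01 = 4.047 mol; H: 10.88 / 1.008 = 10.79 mol; N: 18.9 / 14.01 = 1.349 mol; S: 21.62 / 32.07 = 0.6742 mol
Divide by the smallest (0.6742 mol S): C 6.003, H 16.011, N 2.001, S 1.000
→ C6H16N2S

C6H16N2S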